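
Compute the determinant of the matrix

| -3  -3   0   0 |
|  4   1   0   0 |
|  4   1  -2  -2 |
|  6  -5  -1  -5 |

72

The matrix is block lower-triangular with a 2×2 block and a 2×2 block on the diagonal, so its determinant equals the product of the determinants of the diagonal blocks.
det of the 2×2 block = 9
det of the 2×2 block = 8
det = (9)·(8) = 72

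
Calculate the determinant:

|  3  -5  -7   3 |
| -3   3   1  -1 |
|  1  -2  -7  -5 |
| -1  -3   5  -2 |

Expand along row 1:
  + (3) · M_11   where M_11 = det([3 1 -1; -2 -7 -5; -3 5 -2]) = 159
  − (-5) · M_12   where M_12 = det([-3 1 -1; 1 -7 -5; -1 5 -2]) = -108
  + (-7) · M_13   where M_13 = det([-3 3 -1; 1 -2 -5; -1 -3 -2]) = 59
  − (3) · M_14   where M_14 = det([-3 3 1; 1 -2 -7; -1 -3 5]) = 94
det = (+1)·(3)·(159) + (-1)·(-5)·(-108) + (+1)·(-7)·(59) + (-1)·(3)·(94) = -758

-758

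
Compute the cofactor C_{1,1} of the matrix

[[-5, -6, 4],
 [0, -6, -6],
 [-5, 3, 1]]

Delete row 1 and column 1; the remaining 2×2 submatrix is [-6 -6; 3 1].
Its determinant is (-6)·1 − (-6)·3 = 12.
The cofactor carries sign (−1)^(1+1) = +1, so C_{1,1} = +(12) = 12.

The cofactor is 12.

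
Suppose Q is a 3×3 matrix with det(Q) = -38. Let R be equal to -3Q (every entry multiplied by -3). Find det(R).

For a 3×3 matrix, det(-3Q) = (-3)^3·det(Q) = -27·det(Q).
det(R) = (-27)·(-38) = 1026

det(R) = 1026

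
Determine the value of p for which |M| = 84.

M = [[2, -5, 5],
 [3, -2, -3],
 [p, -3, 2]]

p = 5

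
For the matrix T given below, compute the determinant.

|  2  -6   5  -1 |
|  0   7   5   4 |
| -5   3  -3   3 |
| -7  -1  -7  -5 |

-1670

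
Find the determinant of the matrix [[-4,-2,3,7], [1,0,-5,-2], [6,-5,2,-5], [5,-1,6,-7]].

The determinant is -229.

Expand along row 2 (it has 1 zero):
  − (1) · M_21   where M_21 = det([-2 3 7; -5 2 -5; -1 6 -7]) = -318
  − (-5) · M_23   where M_23 = det([-4 -2 7; 6 -5 -5; 5 -1 -7]) = -21
  + (-2) · M_24   where M_24 = det([-4 -2 3; 6 -5 2; 5 -1 6]) = 221
det = (-1)·(1)·(-318) + (-1)·(-5)·(-21) + (+1)·(-2)·(221) = -229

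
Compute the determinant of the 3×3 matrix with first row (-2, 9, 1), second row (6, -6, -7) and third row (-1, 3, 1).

Expand along row 1:
  + (-2) · |-6 -7; 3 1| = (-2)·(-6 − (-21)) = -30
  − 9 · |6 -7; -1 1| = −9·(6 − 7) = 9
  + 1 · |6 -6; -1 3| = 1·(18 − 6) = 12
Sum: (-30) + (9) + (12) = -9

-9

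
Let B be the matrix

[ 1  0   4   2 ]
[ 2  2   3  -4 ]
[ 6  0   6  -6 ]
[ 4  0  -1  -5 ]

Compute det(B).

-144

Expand along column 2 (it has 3 zeros):
  + (2) · M_22   where M_22 = det([1 4 2; 6 6 -6; 4 -1 -5]) = -72
det = (+1)·(2)·(-72) = -144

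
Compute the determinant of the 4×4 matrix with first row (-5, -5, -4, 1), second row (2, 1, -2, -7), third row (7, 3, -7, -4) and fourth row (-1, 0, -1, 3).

418

Expand along row 4 (it has 1 zero):
  − (-1) · M_41   where M_41 = det([-5 -4 1; 1 -2 -7; 3 -7 -4]) = 272
  − (-1) · M_43   where M_43 = det([-5 -5 1; 2 1 -7; 7 3 -4]) = 119
  + (3) · M_44   where M_44 = det([-5 -5 -4; 2 1 -2; 7 3 -7]) = 9
det = (-1)·(-1)·(272) + (-1)·(-1)·(119) + (+1)·(3)·(9) = 418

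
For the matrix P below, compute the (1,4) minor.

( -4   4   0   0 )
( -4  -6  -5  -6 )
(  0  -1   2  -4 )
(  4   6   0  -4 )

Delete row 1 and column 4; the remaining 3×3 submatrix is [-4 -6 -5; 0 -1 2; 4 6 0].
Its determinant is -20.

The minor is -20.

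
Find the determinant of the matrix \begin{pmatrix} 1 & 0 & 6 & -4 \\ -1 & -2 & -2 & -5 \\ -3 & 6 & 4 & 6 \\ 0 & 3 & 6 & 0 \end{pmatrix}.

126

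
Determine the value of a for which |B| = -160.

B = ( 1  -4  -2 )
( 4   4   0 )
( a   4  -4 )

a = -6

Expanding along the column containing a, det(B) is linear in a: det(B) = (8)·a + (-112).
Set (8)·a + (-112) = -160  ⇒  (8)·a = -48  ⇒  a = -6.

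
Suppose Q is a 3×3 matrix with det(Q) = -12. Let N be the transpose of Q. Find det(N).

det(Qᵀ) = det(Q).
det(N) = (1)·(-12) = -12

-12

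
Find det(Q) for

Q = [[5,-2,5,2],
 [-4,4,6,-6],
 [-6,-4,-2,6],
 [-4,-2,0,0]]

The determinant is -1080.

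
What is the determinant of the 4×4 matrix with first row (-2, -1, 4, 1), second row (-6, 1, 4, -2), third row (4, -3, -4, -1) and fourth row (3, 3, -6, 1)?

Expand along row 1:
  + (-2) · M_11   where M_11 = det([1 4 -2; -3 -4 -1; 3 -6 1]) = -70
  − (-1) · M_12   where M_12 = det([-6 4 -2; 4 -4 -1; 3 -6 1]) = 56
  + (4) · M_13   where M_13 = det([-6 1 -2; 4 -3 -1; 3 3 1]) = -49
  − (1) · M_14   where M_14 = det([-6 1 4; 4 -3 -4; 3 3 -6]) = -84
det = (+1)·(-2)·(-70) + (-1)·(-1)·(56) + (+1)·(4)·(-49) + (-1)·(1)·(-84) = 84

The determinant is 84.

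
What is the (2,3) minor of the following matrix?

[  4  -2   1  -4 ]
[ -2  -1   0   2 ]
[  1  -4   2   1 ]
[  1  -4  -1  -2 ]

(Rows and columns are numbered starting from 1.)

The minor is 42.

Delete row 2 and column 3; the remaining 3×3 submatrix is [4 -2 -4; 1 -4 1; 1 -4 -2].
Its determinant is 42.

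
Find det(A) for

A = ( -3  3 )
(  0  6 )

det(A) = -18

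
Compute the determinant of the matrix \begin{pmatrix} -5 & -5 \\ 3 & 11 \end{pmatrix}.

-40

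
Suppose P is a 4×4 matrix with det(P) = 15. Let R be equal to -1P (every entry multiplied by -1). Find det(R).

|R| = 15

For a 4×4 matrix, det(-1P) = (-1)^4·det(P) = 1·det(P).
det(R) = (1)·(15) = 15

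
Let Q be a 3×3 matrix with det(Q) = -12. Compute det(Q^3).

The determinant is -1728.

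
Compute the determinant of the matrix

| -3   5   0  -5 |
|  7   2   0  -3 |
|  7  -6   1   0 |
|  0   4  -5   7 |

Expand along column 3 (it has 2 zeros):
  + (1) · M_33   where M_33 = det([-3 5 -5; 7 2 -3; 0 4 7]) = -463
  − (-5) · M_43   where M_43 = det([-3 5 -5; 7 2 -3; 7 -6 0]) = 229
det = (+1)·(1)·(-463) + (-1)·(-5)·(229) = 682

682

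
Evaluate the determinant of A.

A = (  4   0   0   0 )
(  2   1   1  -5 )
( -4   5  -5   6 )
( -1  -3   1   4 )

-56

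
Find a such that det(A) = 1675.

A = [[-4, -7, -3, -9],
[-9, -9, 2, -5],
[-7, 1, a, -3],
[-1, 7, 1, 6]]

3

Expanding along the row containing a, det(A) is linear in a: det(A) = (311)·a + (742).
Set (311)·a + (742) = 1675  ⇒  (311)·a = 933  ⇒  a = 3.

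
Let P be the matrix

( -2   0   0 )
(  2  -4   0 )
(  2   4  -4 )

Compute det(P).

det(P) = -32

P is lower triangular, so det(P) is the product of the diagonal entries:
det = (-2) · (-4) · (-4) = -32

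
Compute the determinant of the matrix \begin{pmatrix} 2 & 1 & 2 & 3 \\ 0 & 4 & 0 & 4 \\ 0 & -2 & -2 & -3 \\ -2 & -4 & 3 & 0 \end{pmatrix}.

-56

Expand along row 2 (it has 2 zeros):
  + (4) · M_22   where M_22 = det([2 2 3; 0 -2 -3; -2 3 0]) = 18
  + (4) · M_24   where M_24 = det([2 1 2; 0 -2 -2; -2 -4 3]) = -32
det = (+1)·(4)·(18) + (+1)·(4)·(-32) = -56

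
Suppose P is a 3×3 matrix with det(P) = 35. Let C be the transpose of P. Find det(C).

det(Pᵀ) = det(P).
det(C) = (1)·(35) = 35

35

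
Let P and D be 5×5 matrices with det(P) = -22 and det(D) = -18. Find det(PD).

det(PD) = det(P)·det(D) = (-22)·(-18) = 396

det(PD) = 396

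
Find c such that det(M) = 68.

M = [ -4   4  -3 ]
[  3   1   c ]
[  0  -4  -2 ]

0

Expanding along the row containing c, det(M) is linear in c: det(M) = (-16)·c + (68).
Set (-16)·c + (68) = 68  ⇒  (-16)·c = 0  ⇒  c = 0.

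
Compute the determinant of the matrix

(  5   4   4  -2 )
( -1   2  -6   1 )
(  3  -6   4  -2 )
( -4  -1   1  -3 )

The determinant is 878.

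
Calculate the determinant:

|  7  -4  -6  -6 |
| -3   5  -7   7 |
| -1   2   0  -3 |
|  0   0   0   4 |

304

Expand along row 4 (it has 3 zeros):
  + (4) · M_44   where M_44 = det([7 -4 -6; -3 5 -7; -1 2 0]) = 76
det = (+1)·(4)·(76) = 304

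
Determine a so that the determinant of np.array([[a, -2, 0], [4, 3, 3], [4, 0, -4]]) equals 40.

Expanding along the row containing a, det(B) is linear in a: det(B) = (-12)·a + (-56).
Set (-12)·a + (-56) = 40  ⇒  (-12)·a = 96  ⇒  a = -8.

a = -8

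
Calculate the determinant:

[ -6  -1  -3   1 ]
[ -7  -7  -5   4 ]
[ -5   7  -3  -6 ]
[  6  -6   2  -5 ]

Expand along row 1:
  + (-6) · M_11   where M_11 = det([-7 -5 4; 7 -3 -6; -6 2 -5]) = -560
  − (-1) · M_12   where M_12 = det([-7 -5 4; -5 -3 -6; 6 2 -5]) = 148
  + (-3) · M_13   where M_13 = det([-7 -7 4; -5 7 -6; 6 -6 -5]) = 876
  − (1) · M_14   where M_14 = det([-7 -7 -5; -5 7 -3; 6 -6 2]) = 144
det = (+1)·(-6)·(-560) + (-1)·(-1)·(148) + (+1)·(-3)·(876) + (-1)·(1)·(144) = 736

The determinant is 736.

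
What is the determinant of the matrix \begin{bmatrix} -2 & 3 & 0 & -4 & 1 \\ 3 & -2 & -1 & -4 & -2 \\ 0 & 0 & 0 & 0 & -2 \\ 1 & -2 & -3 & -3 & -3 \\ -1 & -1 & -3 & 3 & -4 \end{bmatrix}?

Expand along row 3 (it has 4 zeros):
  + (-2) · M_35   where M_35 = det([-2 3 0 -4; 3 -2 -1 -4; 1 -2 -3 -3; -1 -1 -3 3]) = 60
det = (+1)·(-2)·(60) = -120

-120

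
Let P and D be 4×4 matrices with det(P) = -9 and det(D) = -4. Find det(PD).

det(PD) = det(P)·det(D) = (-9)·(-4) = 36

36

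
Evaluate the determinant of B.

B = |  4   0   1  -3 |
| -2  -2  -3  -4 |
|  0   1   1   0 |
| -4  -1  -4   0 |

38

Expand along row 3 (it has 2 zeros):
  − (1) · M_32   where M_32 = det([4 1 -3; -2 -3 -4; -4 -4 0]) = -36
  + (1) · M_33   where M_33 = det([4 0 -3; -2 -2 -4; -4 -1 0]) = 2
det = (-1)·(1)·(-36) + (+1)·(1)·(2) = 38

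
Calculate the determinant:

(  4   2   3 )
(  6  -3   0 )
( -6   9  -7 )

276

Expand along column 3:
  + 3 · |6 -3; -6 9| = 3·(54 − 18) = 108
  + (-7) · |4 2; 6 -3| = (-7)·(-12 − 12) = 168
Sum: (108) + (168) = 276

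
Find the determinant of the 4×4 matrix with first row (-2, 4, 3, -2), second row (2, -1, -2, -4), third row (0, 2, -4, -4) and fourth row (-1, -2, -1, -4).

The determinant is -308.

Expand along row 3 (it has 1 zero):
  − (2) · M_32   where M_32 = det([-2 3 -2; 2 -2 -4; -1 -1 -4]) = 36
  + (-4) · M_33   where M_33 = det([-2 4 -2; 2 -1 -4; -1 -2 -4]) = 66
  − (-4) · M_34   where M_34 = det([-2 4 3; 2 -1 -2; -1 -2 -1]) = 7
det = (-1)·(2)·(36) + (+1)·(-4)·(66) + (-1)·(-4)·(7) = -308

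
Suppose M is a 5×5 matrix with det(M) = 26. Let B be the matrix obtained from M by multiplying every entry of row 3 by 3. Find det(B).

78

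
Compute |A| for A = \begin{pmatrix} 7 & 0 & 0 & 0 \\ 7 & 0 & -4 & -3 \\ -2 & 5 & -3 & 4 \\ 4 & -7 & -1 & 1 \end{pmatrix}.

1470

Expand along row 1 (it has 3 zeros):
  + (7) · M_11   where M_11 = det([0 -4 -3; 5 -3 4; -7 -1 1]) = 210
det = (+1)·(7)·(210) = 1470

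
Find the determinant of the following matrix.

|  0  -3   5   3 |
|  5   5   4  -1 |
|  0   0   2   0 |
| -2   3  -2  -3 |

48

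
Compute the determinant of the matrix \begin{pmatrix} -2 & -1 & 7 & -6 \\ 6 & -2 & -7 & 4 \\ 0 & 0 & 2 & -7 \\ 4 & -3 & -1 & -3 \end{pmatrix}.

The determinant is -90.

Expand along row 3 (it has 2 zeros):
  + (2) · M_33   where M_33 = det([-2 -1 -6; 6 -2 4; 4 -3 -3]) = -10
  − (-7) · M_34   where M_34 = det([-2 -1 7; 6 -2 -7; 4 -3 -1]) = -10
det = (+1)·(2)·(-10) + (-1)·(-7)·(-10) = -90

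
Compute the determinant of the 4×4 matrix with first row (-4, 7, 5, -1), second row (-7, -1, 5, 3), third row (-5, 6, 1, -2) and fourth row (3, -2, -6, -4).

Expand along row 1:
  + (-4) · M_11   where M_11 = det([-1 5 3; 6 1 -2; -2 -6 -4]) = 54
  − (7) · M_12   where M_12 = det([-7 5 3; -5 1 -2; 3 -6 -4]) = 63
  + (5) · M_13   where M_13 = det([-7 -1 3; -5 6 -2; 3 -2 -4]) = 198
  − (-1) · M_14   where M_14 = det([-7 -1 5; -5 6 1; 3 -2 -6]) = 225
det = (+1)·(-4)·(54) + (-1)·(7)·(63) + (+1)·(5)·(198) + (-1)·(-1)·(225) = 558

The determinant is 558.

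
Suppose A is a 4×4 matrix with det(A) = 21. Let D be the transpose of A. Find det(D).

det(Aᵀ) = det(A).
det(D) = (1)·(21) = 21

21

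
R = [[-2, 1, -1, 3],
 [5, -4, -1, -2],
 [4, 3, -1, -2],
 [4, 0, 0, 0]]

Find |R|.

Expand along row 4 (it has 3 zeros):
  − (4) · M_41   where M_41 = det([1 -1 3; -4 -1 -2; 3 -1 -2]) = 35
det = (-1)·(4)·(35) = -140

-140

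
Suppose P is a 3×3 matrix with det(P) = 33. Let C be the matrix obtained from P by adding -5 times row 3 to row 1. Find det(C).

33

Adding a multiple of one row to another leaves the determinant unchanged.
det(C) = (1)·(33) = 33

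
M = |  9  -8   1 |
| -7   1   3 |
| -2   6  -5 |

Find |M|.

Expand along column 1:
  + 9 · |1 3; 6 -5| = 9·(-5 − 18) = -207
  − (-7) · |-8 1; 6 -5| = −(-7)·(40 − 6) = 238
  + (-2) · |-8 1; 1 3| = (-2)·(-24 − 1) = 50
Sum: (-207) + (238) + (50) = 81

|M| = 81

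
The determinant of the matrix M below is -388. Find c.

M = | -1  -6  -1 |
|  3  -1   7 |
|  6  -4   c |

-6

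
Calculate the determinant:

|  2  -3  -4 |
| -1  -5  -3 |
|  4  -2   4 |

Expand along row 1:
  + 2 · |-5 -3; -2 4| = 2·(-20 − 6) = -52
  − (-3) · |-1 -3; 4 4| = −(-3)·(-4 − (-12)) = 24
  + (-4) · |-1 -5; 4 -2| = (-4)·(2 − (-20)) = -88
Sum: (-52) + (24) + (-88) = -116

The determinant is -116.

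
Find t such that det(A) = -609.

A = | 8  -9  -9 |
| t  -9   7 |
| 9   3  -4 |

-9

Expanding along the column containing t, det(A) is linear in t: det(A) = (-63)·t + (-1176).
Set (-63)·t + (-1176) = -609  ⇒  (-63)·t = 567  ⇒  t = -9.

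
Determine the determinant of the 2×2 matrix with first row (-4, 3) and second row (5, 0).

The determinant is -15.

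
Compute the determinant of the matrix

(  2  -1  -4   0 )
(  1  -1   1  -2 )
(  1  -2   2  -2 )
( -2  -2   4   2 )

-2

Expand along row 1 (it has 1 zero):
  + (2) · M_11   where M_11 = det([-1 1 -2; -2 2 -2; -2 4 2]) = 4
  − (-1) · M_12   where M_12 = det([1 1 -2; 1 2 -2; -2 4 2]) = -2
  + (-4) · M_13   where M_13 = det([1 -1 -2; 1 -2 -2; -2 -2 2]) = 2
det = (+1)·(2)·(4) + (-1)·(-1)·(-2) + (+1)·(-4)·(2) = -2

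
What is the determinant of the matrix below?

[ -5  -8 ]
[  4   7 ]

det = (-5)·7 − (-8)·4 = -35 − (-32) = -3

-3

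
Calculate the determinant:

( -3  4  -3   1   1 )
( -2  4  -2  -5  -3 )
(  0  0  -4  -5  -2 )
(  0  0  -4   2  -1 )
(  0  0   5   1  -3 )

The matrix is block upper-triangular with a 2×2 block and a 3×3 block on the diagonal, so its determinant equals the product of the determinants of the diagonal blocks.
det of the 2×2 block = -4
det of the 3×3 block = 133
det = (-4)·(133) = -532

-532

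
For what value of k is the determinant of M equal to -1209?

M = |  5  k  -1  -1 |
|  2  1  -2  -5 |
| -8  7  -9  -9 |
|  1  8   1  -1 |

Expanding along the row containing k, det(M) is linear in k: det(M) = (-65)·k + (-1404).
Set (-65)·k + (-1404) = -1209  ⇒  (-65)·k = 195  ⇒  k = -3.

-3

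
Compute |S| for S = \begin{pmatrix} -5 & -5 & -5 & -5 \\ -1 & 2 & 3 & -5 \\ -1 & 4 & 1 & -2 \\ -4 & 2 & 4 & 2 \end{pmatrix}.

The determinant is 980.

Expand along row 1:
  + (-5) · M_11   where M_11 = det([2 3 -5; 4 1 -2; 2 4 2]) = -86
  − (-5) · M_12   where M_12 = det([-1 3 -5; -1 1 -2; -4 4 2]) = 20
  + (-5) · M_13   where M_13 = det([-1 2 -5; -1 4 -2; -4 2 2]) = -62
  − (-5) · M_14   where M_14 = det([-1 2 3; -1 4 1; -4 2 4]) = 28
det = (+1)·(-5)·(-86) + (-1)·(-5)·(20) + (+1)·(-5)·(-62) + (-1)·(-5)·(28) = 980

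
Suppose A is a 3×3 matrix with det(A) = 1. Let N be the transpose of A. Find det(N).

det(Aᵀ) = det(A).
det(N) = (1)·(1) = 1

The determinant is 1.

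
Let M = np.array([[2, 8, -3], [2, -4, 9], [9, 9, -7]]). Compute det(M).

Expand along row 1:
  + 2 · |-4 9; 9 -7| = 2·(28 − 81) = -106
  − 8 · |2 9; 9 -7| = −8·(-14 − 81) = 760
  + (-3) · |2 -4; 9 9| = (-3)·(18 − (-36)) = -162
Sum: (-106) + (760) + (-162) = 492

492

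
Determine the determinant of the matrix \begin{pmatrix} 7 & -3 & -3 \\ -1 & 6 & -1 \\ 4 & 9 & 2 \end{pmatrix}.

252

Expand along column 1:
  + 7 · |6 -1; 9 2| = 7·(12 − (-9)) = 147
  − (-1) · |-3 -3; 9 2| = −(-1)·(-6 − (-27)) = 21
  + 4 · |-3 -3; 6 -1| = 4·(3 − (-18)) = 84
Sum: (147) + (21) + (84) = 252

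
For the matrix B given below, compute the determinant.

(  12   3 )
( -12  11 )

det(B) = 168

det(B) = 12·11 − 3·(-12) = 132 − (-36) = 168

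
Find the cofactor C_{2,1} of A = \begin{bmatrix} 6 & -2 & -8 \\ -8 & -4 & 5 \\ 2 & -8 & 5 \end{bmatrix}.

Delete row 2 and column 1; the remaining 2×2 submatrix is [-2 -8; -8 5].
Its determinant is (-2)·5 − (-8)·(-8) = -74.
The cofactor carries sign (−1)^(2+1) = −1, so C_{2,1} = −(-74) = 74.

74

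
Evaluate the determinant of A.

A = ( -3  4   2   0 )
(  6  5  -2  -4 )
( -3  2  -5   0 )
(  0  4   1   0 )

Expand along column 4 (it has 3 zeros):
  + (-4) · M_24   where M_24 = det([-3 4 2; -3 2 -5; 0 4 1]) = -78
det = (+1)·(-4)·(-78) = 312

det(A) = 312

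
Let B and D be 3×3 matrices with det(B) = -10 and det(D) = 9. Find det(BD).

det(BD) = det(B)·det(D) = (-10)·(9) = -90

The determinant is -90.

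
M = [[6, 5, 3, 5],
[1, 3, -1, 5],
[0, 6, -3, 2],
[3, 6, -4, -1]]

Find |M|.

Expand along row 3 (it has 1 zero):
  − (6) · M_32   where M_32 = det([6 3 5; 1 -1 5; 3 -4 -1]) = 169
  + (-3) · M_33   where M_33 = det([6 5 5; 1 3 5; 3 6 -1]) = -133
  − (2) · M_34   where M_34 = det([6 5 3; 1 3 -1; 3 6 -4]) = -40
det = (-1)·(6)·(169) + (+1)·(-3)·(-133) + (-1)·(2)·(-40) = -535

|M| = -535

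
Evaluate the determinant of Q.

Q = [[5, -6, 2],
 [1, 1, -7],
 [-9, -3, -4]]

det(Q) = -515

Expand along column 1:
  + 5 · |1 -7; -3 -4| = 5·(-4 − 21) = -125
  − 1 · |-6 2; -3 -4| = −1·(24 − (-6)) = -30
  + (-9) · |-6 2; 1 -7| = (-9)·(42 − 2) = -360
Sum: (-125) + (-30) + (-360) = -515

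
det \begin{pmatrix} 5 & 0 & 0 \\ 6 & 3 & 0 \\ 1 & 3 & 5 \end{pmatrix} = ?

The matrix is lower triangular, so the determinant is the product of the diagonal entries:
det = (5) · (3) · (5) = 75

The determinant is 75.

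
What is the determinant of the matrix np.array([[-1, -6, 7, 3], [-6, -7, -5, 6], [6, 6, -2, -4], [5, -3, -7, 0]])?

-836

Expand along row 4 (it has 1 zero):
  − (5) · M_41   where M_41 = det([-6 7 3; -7 -5 6; 6 -2 -4]) = -4
  + (-3) · M_42   where M_42 = det([-1 7 3; -6 -5 6; 6 -2 -4]) = 178
  − (-7) · M_43   where M_43 = det([-1 -6 3; -6 -7 6; 6 6 -4]) = -46
det = (-1)·(5)·(-4) + (+1)·(-3)·(178) + (-1)·(-7)·(-46) = -836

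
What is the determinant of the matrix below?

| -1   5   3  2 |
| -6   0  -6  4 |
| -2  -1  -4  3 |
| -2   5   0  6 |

Expand along row 2 (it has 1 zero):
  − (-6) · M_21   where M_21 = det([5 3 2; -1 -4 3; 5 0 6]) = -17
  − (-6) · M_23   where M_23 = det([-1 5 2; -2 -1 3; -2 5 6]) = 27
  + (4) · M_24   where M_24 = det([-1 5 3; -2 -1 -4; -2 5 0]) = -16
det = (-1)·(-6)·(-17) + (-1)·(-6)·(27) + (+1)·(4)·(-16) = -4

-4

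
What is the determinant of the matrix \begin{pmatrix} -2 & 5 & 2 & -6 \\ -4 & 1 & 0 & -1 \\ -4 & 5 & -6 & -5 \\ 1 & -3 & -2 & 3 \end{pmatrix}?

98

Expand along row 2 (it has 1 zero):
  − (-4) · M_21   where M_21 = det([5 2 -6; 5 -6 -5; -3 -2 3]) = 28
  + (1) · M_22   where M_22 = det([-2 2 -6; -4 -6 -5; 1 -2 3]) = -14
  + (-1) · M_24   where M_24 = det([-2 5 2; -4 5 -6; 1 -3 -2]) = 0
det = (-1)·(-4)·(28) + (+1)·(1)·(-14) + (+1)·(-1)·(0) = 98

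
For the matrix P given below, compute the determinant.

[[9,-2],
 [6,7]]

det(P) = 75

det(P) = 9·7 − (-2)·6 = 63 − (-12) = 75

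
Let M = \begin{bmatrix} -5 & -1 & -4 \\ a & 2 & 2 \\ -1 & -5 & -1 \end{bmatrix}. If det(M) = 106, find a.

8

Expanding along the row containing a, det(M) is linear in a: det(M) = (19)·a + (-46).
Set (19)·a + (-46) = 106  ⇒  (19)·a = 152  ⇒  a = 8.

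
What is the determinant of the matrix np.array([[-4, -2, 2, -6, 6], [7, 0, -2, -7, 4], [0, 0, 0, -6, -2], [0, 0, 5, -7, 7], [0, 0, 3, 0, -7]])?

The matrix is block upper-triangular with a 2×2 block and a 3×3 block on the diagonal, so its determinant equals the product of the determinants of the diagonal blocks.
det of the 2×2 block = 14
det of the 3×3 block = -378
det = (14)·(-378) = -5292

The determinant is -5292.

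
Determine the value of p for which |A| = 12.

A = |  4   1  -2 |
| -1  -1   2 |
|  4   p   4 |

p = -4

Expanding along the column containing p, det(A) is linear in p: det(A) = (-6)·p + (-12).
Set (-6)·p + (-12) = 12  ⇒  (-6)·p = 24  ⇒  p = -4.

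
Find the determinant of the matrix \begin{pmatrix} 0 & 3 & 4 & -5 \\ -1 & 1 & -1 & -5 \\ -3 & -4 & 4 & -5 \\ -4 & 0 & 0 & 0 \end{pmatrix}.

Expand along row 4 (it has 3 zeros):
  − (-4) · M_41   where M_41 = det([3 4 -5; 1 -1 -5; -4 4 -5]) = 175
det = (-1)·(-4)·(175) = 700

700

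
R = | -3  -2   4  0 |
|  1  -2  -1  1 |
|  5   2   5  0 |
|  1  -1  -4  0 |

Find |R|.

Expand along column 4 (it has 3 zeros):
  + (1) · M_24   where M_24 = det([-3 -2 4; 5 2 5; 1 -1 -4]) = -69
det = (+1)·(1)·(-69) = -69

-69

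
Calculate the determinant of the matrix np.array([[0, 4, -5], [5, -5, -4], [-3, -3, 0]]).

198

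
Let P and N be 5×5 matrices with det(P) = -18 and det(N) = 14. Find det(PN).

|PN| = -252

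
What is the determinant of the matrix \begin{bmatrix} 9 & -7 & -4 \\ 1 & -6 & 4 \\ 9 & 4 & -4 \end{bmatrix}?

Expand along row 1:
  + 9 · |-6 4; 4 -4| = 9·(24 − 16) = 72
  − (-7) · |1 4; 9 -4| = −(-7)·(-4 − 36) = -280
  + (-4) · |1 -6; 9 4| = (-4)·(4 − (-54)) = -232
Sum: (72) + (-280) + (-232) = -440

-440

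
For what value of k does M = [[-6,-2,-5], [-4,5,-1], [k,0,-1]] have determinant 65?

k = 1

Expanding along the column containing k, det(M) is linear in k: det(M) = (27)·k + (38).
Set (27)·k + (38) = 65  ⇒  (27)·k = 27  ⇒  k = 1.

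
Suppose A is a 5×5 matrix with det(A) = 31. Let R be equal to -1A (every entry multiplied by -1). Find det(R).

For a 5×5 matrix, det(-1A) = (-1)^5·det(A) = -1·det(A).
det(R) = (-1)·(31) = -31

-31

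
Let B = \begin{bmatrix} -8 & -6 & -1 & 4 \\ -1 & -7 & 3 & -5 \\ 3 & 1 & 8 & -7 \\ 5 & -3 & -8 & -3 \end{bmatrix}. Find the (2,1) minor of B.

Delete row 2 and column 1; the remaining 3×3 submatrix is [-6 -1 4; 1 8 -7; -3 -8 -3].
Its determinant is 520.

520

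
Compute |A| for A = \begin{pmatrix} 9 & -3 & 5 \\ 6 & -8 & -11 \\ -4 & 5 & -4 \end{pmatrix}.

Expand along column 1:
  + 9 · |-8 -11; 5 -4| = 9·(32 − (-55)) = 783
  − 6 · |-3 5; 5 -4| = −6·(12 − 25) = 78
  + (-4) · |-3 5; -8 -11| = (-4)·(33 − (-40)) = -292
Sum: (783) + (78) + (-292) = 569

569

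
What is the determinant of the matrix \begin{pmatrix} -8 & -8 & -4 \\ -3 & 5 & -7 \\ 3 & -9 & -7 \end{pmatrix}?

1072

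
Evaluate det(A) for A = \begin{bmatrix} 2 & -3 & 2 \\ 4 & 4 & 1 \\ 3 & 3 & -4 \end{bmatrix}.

Expand along row 1:
  + 2 · |4 1; 3 -4| = 2·(-16 − 3) = -38
  − (-3) · |4 1; 3 -4| = −(-3)·(-16 − 3) = -57
  + 2 · |4 4; 3 3| = 2·(12 − 12) = 0
Sum: (-38) + (-57) + (0) = -95

|A| = -95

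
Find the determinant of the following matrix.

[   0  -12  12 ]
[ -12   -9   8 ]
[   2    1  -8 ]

1032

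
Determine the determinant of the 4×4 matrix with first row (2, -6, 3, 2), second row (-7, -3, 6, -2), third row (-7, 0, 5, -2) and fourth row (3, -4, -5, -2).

Expand along row 3 (it has 1 zero):
  + (-7) · M_31   where M_31 = det([-6 3 2; -3 6 -2; -4 -5 -2]) = 216
  + (5) · M_33   where M_33 = det([2 -6 2; -7 -3 -2; 3 -4 -2]) = 190
  − (-2) · M_34   where M_34 = det([2 -6 3; -7 -3 6; 3 -4 -5]) = 291
det = (+1)·(-7)·(216) + (+1)·(5)·(190) + (-1)·(-2)·(291) = 20

20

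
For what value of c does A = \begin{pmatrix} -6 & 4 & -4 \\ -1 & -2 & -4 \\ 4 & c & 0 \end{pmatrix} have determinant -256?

8

Expanding along the row containing c, det(A) is linear in c: det(A) = (-20)·c + (-96).
Set (-20)·c + (-96) = -256  ⇒  (-20)·c = -160  ⇒  c = 8.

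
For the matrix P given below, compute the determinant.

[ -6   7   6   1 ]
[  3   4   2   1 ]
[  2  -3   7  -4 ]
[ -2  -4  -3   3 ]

Expand along row 1:
  + (-6) · M_11   where M_11 = det([4 2 1; -3 7 -4; -4 -3 3]) = 123
  − (7) · M_12   where M_12 = det([3 2 1; 2 7 -4; -2 -3 3]) = 39
  + (6) · M_13   where M_13 = det([3 4 1; 2 -3 -4; -2 -4 3]) = -81
  − (1) · M_14   where M_14 = det([3 4 2; 2 -3 7; -2 -4 -3]) = 51
det = (+1)·(-6)·(123) + (-1)·(7)·(39) + (+1)·(6)·(-81) + (-1)·(1)·(51) = -1548

-1548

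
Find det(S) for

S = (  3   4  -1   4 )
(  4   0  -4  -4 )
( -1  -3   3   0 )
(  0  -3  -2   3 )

Expand along row 2 (it has 1 zero):
  − (4) · M_21   where M_21 = det([4 -1 4; -3 3 0; -3 -2 3]) = 87
  − (-4) · M_23   where M_23 = det([3 4 4; -1 -3 0; 0 -3 3]) = -3
  + (-4) · M_24   where M_24 = det([3 4 -1; -1 -3 3; 0 -3 -2]) = 34
det = (-1)·(4)·(87) + (-1)·(-4)·(-3) + (+1)·(-4)·(34) = -496

det(S) = -496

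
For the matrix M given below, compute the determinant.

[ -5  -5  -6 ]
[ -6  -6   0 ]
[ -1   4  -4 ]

Expand along column 3:
  + (-6) · |-6 -6; -1 4| = (-6)·(-24 − 6) = 180
  + (-4) · |-5 -5; -6 -6| = (-4)·(30 − 30) = 0
Sum: (180) + (0) = 180

|M| = 180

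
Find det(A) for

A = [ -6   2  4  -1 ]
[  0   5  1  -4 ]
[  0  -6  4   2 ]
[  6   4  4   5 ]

Expand along column 1 (it has 2 zeros):
  + (-6) · M_11   where M_11 = det([5 1 -4; -6 4 2; 4 4 5]) = 258
  − (6) · M_41   where M_41 = det([2 4 -1; 5 1 -4; -6 4 2]) = 66
det = (+1)·(-6)·(258) + (-1)·(6)·(66) = -1944

The determinant is -1944.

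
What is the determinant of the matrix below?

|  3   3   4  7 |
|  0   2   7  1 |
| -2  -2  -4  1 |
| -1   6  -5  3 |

Expand along row 2 (it has 1 zero):
  + (2) · M_22   where M_22 = det([3 4 7; -2 -4 1; -1 -5 3]) = 41
  − (7) · M_23   where M_23 = det([3 3 7; -2 -2 1; -1 6 3]) = -119
  + (1) · M_24   where M_24 = det([3 3 4; -2 -2 -4; -1 6 -5]) = 28
det = (+1)·(2)·(41) + (-1)·(7)·(-119) + (+1)·(1)·(28) = 943

The determinant is 943.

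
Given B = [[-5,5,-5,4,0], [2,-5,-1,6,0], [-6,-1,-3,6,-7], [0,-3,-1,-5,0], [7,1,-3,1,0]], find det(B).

Expand along column 5 (it has 4 zeros):
  + (-7) · M_35   where M_35 = det([-5 5 -5 4; 2 -5 -1 6; 0 -3 -1 -5; 7 1 -3 1]) = -2596
det = (+1)·(-7)·(-2596) = 18172

det(B) = 18172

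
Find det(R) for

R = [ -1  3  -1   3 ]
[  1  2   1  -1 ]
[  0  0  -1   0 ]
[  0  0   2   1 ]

det(R) = 5

R is block upper-triangular with a 2×2 block and a 2×2 block on the diagonal, so its determinant equals the product of the determinants of the diagonal blocks.
det of the 2×2 block = -5
det of the 2×2 block = -1
det = (-5)·(-1) = 5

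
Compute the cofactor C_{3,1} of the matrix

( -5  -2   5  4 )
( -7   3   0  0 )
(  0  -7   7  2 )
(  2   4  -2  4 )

The cofactor is -84.

Delete row 3 and column 1; the remaining 3×3 submatrix is [-2 5 4; 3 0 0; 4 -2 4].
Its determinant is -84.
The cofactor carries sign (−1)^(3+1) = +1, so C_{3,1} = +(-84) = -84.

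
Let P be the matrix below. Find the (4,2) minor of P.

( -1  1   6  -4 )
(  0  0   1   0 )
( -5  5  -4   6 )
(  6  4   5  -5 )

-26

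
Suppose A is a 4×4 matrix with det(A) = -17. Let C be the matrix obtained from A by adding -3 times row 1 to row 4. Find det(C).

Adding a multiple of one row to another leaves the determinant unchanged.
det(C) = (1)·(-17) = -17

det(C) = -17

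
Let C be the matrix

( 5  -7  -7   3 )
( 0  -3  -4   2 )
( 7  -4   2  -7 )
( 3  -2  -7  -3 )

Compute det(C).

Expand along row 2 (it has 1 zero):
  + (-3) · M_22   where M_22 = det([5 -7 3; 7 2 -7; 3 -7 -3]) = -440
  − (-4) · M_23   where M_23 = det([5 -7 3; 7 -4 -7; 3 -2 -3]) = -16
  + (2) · M_24   where M_24 = det([5 -7 -7; 7 -4 2; 3 -2 -7]) = -211
det = (+1)·(-3)·(-440) + (-1)·(-4)·(-16) + (+1)·(2)·(-211) = 834

det(C) = 834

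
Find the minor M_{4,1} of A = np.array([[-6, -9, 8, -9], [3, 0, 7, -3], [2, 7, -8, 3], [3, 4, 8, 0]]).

300

Delete row 4 and column 1; the remaining 3×3 submatrix is [-9 8 -9; 0 7 -3; 7 -8 3].
Its determinant is 300.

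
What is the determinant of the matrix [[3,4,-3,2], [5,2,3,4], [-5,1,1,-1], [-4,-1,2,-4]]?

The determinant is 352.

Expand along row 1:
  + (3) · M_11   where M_11 = det([2 3 4; 1 1 -1; -1 2 -4]) = 23
  − (4) · M_12   where M_12 = det([5 3 4; -5 1 -1; -4 2 -4]) = -82
  + (-3) · M_13   where M_13 = det([5 2 4; -5 1 -1; -4 -1 -4]) = -21
  − (2) · M_14   where M_14 = det([5 2 3; -5 1 1; -4 -1 2]) = 54
det = (+1)·(3)·(23) + (-1)·(4)·(-82) + (+1)·(-3)·(-21) + (-1)·(2)·(54) = 352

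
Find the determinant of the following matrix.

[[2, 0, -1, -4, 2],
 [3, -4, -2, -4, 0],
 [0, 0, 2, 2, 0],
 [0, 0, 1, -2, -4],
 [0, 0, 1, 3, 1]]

The determinant is -80.

The matrix is block upper-triangular with a 2×2 block and a 3×3 block on the diagonal, so its determinant equals the product of the determinants of the diagonal blocks.
det of the 2×2 block = -8
det of the 3×3 block = 10
det = (-8)·(10) = -80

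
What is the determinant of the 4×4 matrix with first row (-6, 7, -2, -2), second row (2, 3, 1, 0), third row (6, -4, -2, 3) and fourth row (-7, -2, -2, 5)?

855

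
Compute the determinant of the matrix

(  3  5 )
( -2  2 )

16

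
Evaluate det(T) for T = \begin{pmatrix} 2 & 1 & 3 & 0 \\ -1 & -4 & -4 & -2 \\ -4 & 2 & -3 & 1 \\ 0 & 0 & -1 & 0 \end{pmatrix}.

The determinant is 9.

Expand along row 4 (it has 3 zeros):
  − (-1) · M_43   where M_43 = det([2 1 0; -1 -4 -2; -4 2 1]) = 9
det = (-1)·(-1)·(9) = 9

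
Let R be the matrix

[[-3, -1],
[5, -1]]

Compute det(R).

|R| = 8

det(R) = (-3)·(-1) − (-1)·5 = 3 − (-5) = 8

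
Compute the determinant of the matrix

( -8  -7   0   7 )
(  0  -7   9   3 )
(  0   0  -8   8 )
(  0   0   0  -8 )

The matrix is upper triangular, so the determinant is the product of the diagonal entries:
det = (-8) · (-7) · (-8) · (-8) = 3584

3584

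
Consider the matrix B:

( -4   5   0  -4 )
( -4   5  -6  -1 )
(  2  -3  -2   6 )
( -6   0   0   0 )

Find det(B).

|B| = -468

Expand along row 4 (it has 3 zeros):
  − (-6) · M_41   where M_41 = det([5 0 -4; 5 -6 -1; -3 -2 6]) = -78
det = (-1)·(-6)·(-78) = -468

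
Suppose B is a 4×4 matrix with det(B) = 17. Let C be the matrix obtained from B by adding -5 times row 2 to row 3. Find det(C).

17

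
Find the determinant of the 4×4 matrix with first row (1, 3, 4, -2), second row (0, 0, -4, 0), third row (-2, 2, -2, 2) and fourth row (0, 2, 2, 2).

80

Expand along row 2 (it has 3 zeros):
  − (-4) · M_23   where M_23 = det([1 3 -2; -2 2 2; 0 2 2]) = 20
det = (-1)·(-4)·(20) = 80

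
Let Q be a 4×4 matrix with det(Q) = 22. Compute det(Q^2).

det(Q^2) = (det Q)^2 = (22)^2 = 484

484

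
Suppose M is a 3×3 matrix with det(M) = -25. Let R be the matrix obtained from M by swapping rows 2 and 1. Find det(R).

det(R) = 25

Swapping two rows multiplies the determinant by −1.
det(R) = (-1)·(-25) = 25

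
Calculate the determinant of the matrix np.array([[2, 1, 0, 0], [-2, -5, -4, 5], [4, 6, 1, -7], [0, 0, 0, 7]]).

Expand along row 4 (it has 3 zeros):
  + (7) · M_44   where M_44 = det([2 1 0; -2 -5 -4; 4 6 1]) = 24
det = (+1)·(7)·(24) = 168

The determinant is 168.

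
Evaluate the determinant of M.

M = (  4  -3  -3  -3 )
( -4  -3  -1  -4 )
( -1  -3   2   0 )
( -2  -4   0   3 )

Expand along row 3 (it has 1 zero):
  + (-1) · M_31   where M_31 = det([-3 -3 -3; -3 -1 -4; -4 0 3]) = -54
  − (-3) · M_32   where M_32 = det([4 -3 -3; -4 -1 -4; -2 0 3]) = -66
  + (2) · M_33   where M_33 = det([4 -3 -3; -4 -3 -4; -2 -4 3]) = -190
det = (+1)·(-1)·(-54) + (-1)·(-3)·(-66) + (+1)·(2)·(-190) = -524

The determinant is -524.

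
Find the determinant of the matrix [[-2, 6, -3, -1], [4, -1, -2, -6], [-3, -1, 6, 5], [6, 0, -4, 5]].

Expand along row 4 (it has 1 zero):
  − (6) · M_41   where M_41 = det([6 -3 -1; -1 -2 -6; -1 6 5]) = 131
  − (-4) · M_43   where M_43 = det([-2 6 -1; 4 -1 -6; -3 -1 5]) = 17
  + (5) · M_44   where M_44 = det([-2 6 -3; 4 -1 -2; -3 -1 6]) = -71
det = (-1)·(6)·(131) + (-1)·(-4)·(17) + (+1)·(5)·(-71) = -1073

-1073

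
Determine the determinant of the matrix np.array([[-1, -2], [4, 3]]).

det = (-1)·3 − (-2)·4 = -3 − (-8) = 5

5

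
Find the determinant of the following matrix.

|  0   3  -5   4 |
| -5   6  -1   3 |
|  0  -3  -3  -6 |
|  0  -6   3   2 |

Expand along column 1 (it has 3 zeros):
  − (-5) · M_21   where M_21 = det([3 -5 4; -3 -3 -6; -6 3 2]) = -282
det = (-1)·(-5)·(-282) = -1410

-1410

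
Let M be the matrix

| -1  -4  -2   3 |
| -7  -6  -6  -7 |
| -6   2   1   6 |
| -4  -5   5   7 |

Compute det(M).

det(M) = 3474

Expand along row 1:
  + (-1) · M_11   where M_11 = det([-6 -6 -7; 2 1 6; -5 5 7]) = 297
  − (-4) · M_12   where M_12 = det([-7 -6 -7; -6 1 6; -4 5 7]) = 235
  + (-2) · M_13   where M_13 = det([-7 -6 -7; -6 2 6; -4 -5 7]) = -682
  − (3) · M_14   where M_14 = det([-7 -6 -6; -6 2 1; -4 -5 5]) = -489
det = (+1)·(-1)·(297) + (-1)·(-4)·(235) + (+1)·(-2)·(-682) + (-1)·(3)·(-489) = 3474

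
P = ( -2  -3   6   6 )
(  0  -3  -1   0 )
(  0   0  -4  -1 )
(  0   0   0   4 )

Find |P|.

-96

P is upper triangular, so det(P) is the product of the diagonal entries:
det = (-2) · (-3) · (-4) · (4) = -96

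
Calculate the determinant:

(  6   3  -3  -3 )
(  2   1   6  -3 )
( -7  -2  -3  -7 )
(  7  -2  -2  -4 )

2859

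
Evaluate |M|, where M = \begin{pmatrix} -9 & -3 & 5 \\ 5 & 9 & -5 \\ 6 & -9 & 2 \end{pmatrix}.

The determinant is -132.

Expand along column 1:
  + (-9) · |9 -5; -9 2| = (-9)·(18 − 45) = 243
  − 5 · |-3 5; -9 2| = −5·(-6 − (-45)) = -195
  + 6 · |-3 5; 9 -5| = 6·(15 − 45) = -180
Sum: (243) + (-195) + (-180) = -132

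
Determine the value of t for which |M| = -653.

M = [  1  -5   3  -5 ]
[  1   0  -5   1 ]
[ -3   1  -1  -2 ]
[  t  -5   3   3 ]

t = 0

Expanding along the row containing t, det(M) is linear in t: det(M) = (77)·t + (-653).
Set (77)·t + (-653) = -653  ⇒  (77)·t = 0  ⇒  t = 0.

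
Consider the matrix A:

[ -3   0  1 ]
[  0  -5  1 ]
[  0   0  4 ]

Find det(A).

A is upper triangular, so det(A) is the product of the diagonal entries:
det = (-3) · (-5) · (4) = 60

60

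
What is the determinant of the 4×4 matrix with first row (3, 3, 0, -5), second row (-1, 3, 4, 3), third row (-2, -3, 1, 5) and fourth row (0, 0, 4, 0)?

Expand along row 4 (it has 3 zeros):
  − (4) · M_43   where M_43 = det([3 3 -5; -1 3 3; -2 -3 5]) = 24
det = (-1)·(4)·(24) = -96

-96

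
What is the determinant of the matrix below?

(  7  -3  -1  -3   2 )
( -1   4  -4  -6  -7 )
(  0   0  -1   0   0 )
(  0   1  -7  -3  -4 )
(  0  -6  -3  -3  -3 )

The determinant is 303.

Expand along row 3 (it has 4 zeros):
  + (-1) · M_33   where M_33 = det([7 -3 -3 2; -1 4 -6 -7; 0 1 -3 -4; 0 -6 -3 -3]) = -303
det = (+1)·(-1)·(-303) = 303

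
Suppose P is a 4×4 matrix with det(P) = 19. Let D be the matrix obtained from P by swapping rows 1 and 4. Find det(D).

Swapping two rows multiplies the determinant by −1.
det(D) = (-1)·(19) = -19

-19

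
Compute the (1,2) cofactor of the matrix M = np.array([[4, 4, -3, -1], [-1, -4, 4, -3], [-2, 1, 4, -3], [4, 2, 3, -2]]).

-1

Delete row 1 and column 2; the remaining 3×3 submatrix is [-1 4 -3; -2 4 -3; 4 3 -2].
Its determinant is 1.
The cofactor carries sign (−1)^(1+2) = −1, so C_{1,2} = −(1) = -1.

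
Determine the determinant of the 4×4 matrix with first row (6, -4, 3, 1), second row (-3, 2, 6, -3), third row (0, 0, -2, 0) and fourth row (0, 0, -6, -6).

The matrix is block upper-triangular with a 2×2 block and a 2×2 block on the diagonal, so its determinant equals the product of the determinants of the diagonal blocks.
det of the 2×2 block = 0
det of the 2×2 block = 12
det = (0)·(12) = 0

0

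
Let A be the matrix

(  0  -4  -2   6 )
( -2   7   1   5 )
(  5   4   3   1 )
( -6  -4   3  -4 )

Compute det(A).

2202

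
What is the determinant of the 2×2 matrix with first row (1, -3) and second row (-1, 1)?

det = 1·1 − (-3)·(-1) = 1 − 3 = -2

The determinant is -2.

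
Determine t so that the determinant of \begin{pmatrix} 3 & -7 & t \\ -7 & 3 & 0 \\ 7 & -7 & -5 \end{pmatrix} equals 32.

-6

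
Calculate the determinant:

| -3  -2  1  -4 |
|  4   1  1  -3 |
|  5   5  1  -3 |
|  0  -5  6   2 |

Expand along row 4 (it has 1 zero):
  + (-5) · M_42   where M_42 = det([-3 1 -4; 4 1 -3; 5 1 -3]) = 1
  − (6) · M_43   where M_43 = det([-3 -2 -4; 4 1 -3; 5 5 -3]) = -90
  + (2) · M_44   where M_44 = det([-3 -2 1; 4 1 1; 5 5 1]) = 25
det = (+1)·(-5)·(1) + (-1)·(6)·(-90) + (+1)·(2)·(25) = 585

585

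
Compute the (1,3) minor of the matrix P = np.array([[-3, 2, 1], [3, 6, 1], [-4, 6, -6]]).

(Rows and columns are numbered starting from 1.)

42

Delete row 1 and column 3; the remaining 2×2 submatrix is [3 6; -4 6].
Its determinant is 3·6 − 6·(-4) = 42.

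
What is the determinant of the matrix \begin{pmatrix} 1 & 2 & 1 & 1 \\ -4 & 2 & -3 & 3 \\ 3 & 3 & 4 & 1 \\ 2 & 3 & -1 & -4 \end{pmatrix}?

-66

Expand along row 1:
  + (1) · M_11   where M_11 = det([2 -3 3; 3 4 1; 3 -1 -4]) = -120
  − (2) · M_12   where M_12 = det([-4 -3 3; 3 4 1; 2 -1 -4]) = -15
  + (1) · M_13   where M_13 = det([-4 2 3; 3 3 1; 2 3 -4]) = 97
  − (1) · M_14   where M_14 = det([-4 2 -3; 3 3 4; 2 3 -1]) = 73
det = (+1)·(1)·(-120) + (-1)·(2)·(-15) + (+1)·(1)·(97) + (-1)·(1)·(73) = -66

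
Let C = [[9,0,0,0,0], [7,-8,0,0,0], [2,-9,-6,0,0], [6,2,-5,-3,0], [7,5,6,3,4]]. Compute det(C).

|C| = -5184

C is lower triangular, so det(C) is the product of the diagonal entries:
det = (9) · (-8) · (-6) · (-3) · (4) = -5184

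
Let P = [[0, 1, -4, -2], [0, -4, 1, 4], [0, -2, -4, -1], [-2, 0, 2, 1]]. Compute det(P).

Expand along column 1 (it has 3 zeros):
  − (-2) · M_41   where M_41 = det([1 -4 -2; -4 1 4; -2 -4 -1]) = 27
det = (-1)·(-2)·(27) = 54

54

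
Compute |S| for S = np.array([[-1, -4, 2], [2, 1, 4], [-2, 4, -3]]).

The determinant is 47.

Expand along row 1:
  + (-1) · |1 4; 4 -3| = (-1)·(-3 − 16) = 19
  − (-4) · |2 4; -2 -3| = −(-4)·(-6 − (-8)) = 8
  + 2 · |2 1; -2 4| = 2·(8 − (-2)) = 20
Sum: (19) + (8) + (20) = 47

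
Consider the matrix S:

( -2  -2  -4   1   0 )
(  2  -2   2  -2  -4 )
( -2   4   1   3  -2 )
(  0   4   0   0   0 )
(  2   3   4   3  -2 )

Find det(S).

Expand along row 4 (it has 4 zeros):
  + (4) · M_42   where M_42 = det([-2 -4 1 0; 2 2 -2 -4; -2 1 3 -2; 2 4 3 -2]) = 196
det = (+1)·(4)·(196) = 784

|S| = 784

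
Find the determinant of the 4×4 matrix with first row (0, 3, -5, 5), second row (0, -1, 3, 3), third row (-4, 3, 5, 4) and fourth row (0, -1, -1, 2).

Expand along column 1 (it has 3 zeros):
  + (-4) · M_31   where M_31 = det([3 -5 5; -1 3 3; -1 -1 2]) = 52
det = (+1)·(-4)·(52) = -208

The determinant is -208.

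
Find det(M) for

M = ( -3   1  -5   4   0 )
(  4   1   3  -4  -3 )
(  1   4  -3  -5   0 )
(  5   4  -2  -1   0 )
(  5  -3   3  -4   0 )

-2508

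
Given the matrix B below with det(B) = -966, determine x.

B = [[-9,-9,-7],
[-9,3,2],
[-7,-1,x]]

Expanding along the row containing x, det(B) is linear in x: det(B) = (-108)·x + (-102).
Set (-108)·x + (-102) = -966  ⇒  (-108)·x = -864  ⇒  x = 8.

8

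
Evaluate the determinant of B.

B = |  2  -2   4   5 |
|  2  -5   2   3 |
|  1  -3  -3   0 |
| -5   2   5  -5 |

|B| = 90

Expand along row 3 (it has 1 zero):
  + (1) · M_31   where M_31 = det([-2 4 5; -5 2 3; 2 5 -5]) = -171
  − (-3) · M_32   where M_32 = det([2 4 5; 2 2 3; -5 5 -5]) = 30
  + (-3) · M_33   where M_33 = det([2 -2 5; 2 -5 3; -5 2 -5]) = -57
det = (+1)·(1)·(-171) + (-1)·(-3)·(30) + (+1)·(-3)·(-57) = 90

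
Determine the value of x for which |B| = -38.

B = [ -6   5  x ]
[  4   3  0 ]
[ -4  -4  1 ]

0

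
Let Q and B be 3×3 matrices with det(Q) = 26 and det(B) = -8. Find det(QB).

-208

det(QB) = det(Q)·det(B) = (26)·(-8) = -208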